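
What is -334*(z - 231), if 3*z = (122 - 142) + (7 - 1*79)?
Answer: 262190/3 ≈ 87397.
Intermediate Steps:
z = -92/3 (z = ((122 - 142) + (7 - 1*79))/3 = (-20 + (7 - 79))/3 = (-20 - 72)/3 = (⅓)*(-92) = -92/3 ≈ -30.667)
-334*(z - 231) = -334*(-92/3 - 231) = -334*(-785/3) = 262190/3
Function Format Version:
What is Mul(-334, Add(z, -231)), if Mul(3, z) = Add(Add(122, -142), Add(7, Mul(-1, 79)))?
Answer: Rational(262190, 3) ≈ 87397.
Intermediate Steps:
z = Rational(-92, 3) (z = Mul(Rational(1, 3), Add(Add(122, -142), Add(7, Mul(-1, 79)))) = Mul(Rational(1, 3), Add(-20, Add(7, -79))) = Mul(Rational(1, 3), Add(-20, -72)) = Mul(Rational(1, 3), -92) = Rational(-92, 3) ≈ -30.667)
Mul(-334, Add(z, -231)) = Mul(-334, Add(Rational(-92, 3), -231)) = Mul(-334, Rational(-785, 3)) = Rational(262190, 3)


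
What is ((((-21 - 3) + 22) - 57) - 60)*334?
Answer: -39746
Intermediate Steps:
((((-21 - 3) + 22) - 57) - 60)*334 = (((-24 + 22) - 57) - 60)*334 = ((-2 - 57) - 60)*334 = (-59 - 60)*334 = -119*334 = -39746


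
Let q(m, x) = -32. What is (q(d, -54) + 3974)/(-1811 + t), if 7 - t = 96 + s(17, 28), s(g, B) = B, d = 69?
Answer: -1971/964 ≈ -2.0446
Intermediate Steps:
t = -117 (t = 7 - (96 + 28) = 7 - 1*124 = 7 - 124 = -117)
(q(d, -54) + 3974)/(-1811 + t) = (-32 + 3974)/(-1811 - 117) = 3942/(-1928) = 3942*(-1/1928) = -1971/964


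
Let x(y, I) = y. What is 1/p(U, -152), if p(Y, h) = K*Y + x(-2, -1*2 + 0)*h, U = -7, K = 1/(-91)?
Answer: 13/3953 ≈ 0.0032886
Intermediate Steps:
K = -1/91 ≈ -0.010989
p(Y, h) = -2*h - Y/91 (p(Y, h) = -Y/91 - 2*h = -2*h - Y/91)
1/p(U, -152) = 1/(-2*(-152) - 1/91*(-7)) = 1/(304 + 1/13) = 1/(3953/13) = 13/3953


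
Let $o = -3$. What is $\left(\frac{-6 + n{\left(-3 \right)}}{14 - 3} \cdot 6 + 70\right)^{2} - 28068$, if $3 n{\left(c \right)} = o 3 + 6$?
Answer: $- \frac{2866244}{121} \approx -23688.0$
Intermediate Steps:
$n{\left(c \right)} = -1$ ($n{\left(c \right)} = \frac{\left(-3\right) 3 + 6}{3} = \frac{-9 + 6}{3} = \frac{1}{3} \left(-3\right) = -1$)
$\left(\frac{-6 + n{\left(-3 \right)}}{14 - 3} \cdot 6 + 70\right)^{2} - 28068 = \left(\frac{-6 - 1}{14 - 3} \cdot 6 + 70\right)^{2} - 28068 = \left(- \frac{7}{11} \cdot 6 + 70\right)^{2} - 28068 = \left(\left(-7\right) \frac{1}{11} \cdot 6 + 70\right)^{2} - 28068 = \left(\left(- \frac{7}{11}\right) 6 + 70\right)^{2} - 28068 = \left(- \frac{42}{11} + 70\right)^{2} - 28068 = \left(\frac{728}{11}\right)^{2} - 28068 = \frac{529984}{121} - 28068 = - \frac{2866244}{121}$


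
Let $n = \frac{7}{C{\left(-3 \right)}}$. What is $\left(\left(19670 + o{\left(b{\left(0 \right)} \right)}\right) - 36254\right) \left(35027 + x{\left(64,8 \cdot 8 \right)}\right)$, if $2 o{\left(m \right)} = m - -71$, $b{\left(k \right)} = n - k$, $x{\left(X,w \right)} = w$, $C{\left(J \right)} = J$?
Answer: $-580744353$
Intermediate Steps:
$n = - \frac{7}{3}$ ($n = \frac{7}{-3} = 7 \left(- \frac{1}{3}\right) = - \frac{7}{3} \approx -2.3333$)
$b{\left(k \right)} = - \frac{7}{3} - k$
$o{\left(m \right)} = \frac{71}{2} + \frac{m}{2}$ ($o{\left(m \right)} = \frac{m - -71}{2} = \frac{m + 71}{2} = \frac{71 + m}{2} = \frac{71}{2} + \frac{m}{2}$)
$\left(\left(19670 + o{\left(b{\left(0 \right)} \right)}\right) - 36254\right) \left(35027 + x{\left(64,8 \cdot 8 \right)}\right) = \left(\left(19670 + \left(\frac{71}{2} + \frac{- \frac{7}{3} - 0}{2}\right)\right) - 36254\right) \left(35027 + 8 \cdot 8\right) = \left(\left(19670 + \left(\frac{71}{2} + \frac{- \frac{7}{3} + 0}{2}\right)\right) - 36254\right) \left(35027 + 64\right) = \left(\left(19670 + \left(\frac{71}{2} + \frac{1}{2} \left(- \frac{7}{3}\right)\right)\right) - 36254\right) 35091 = \left(\left(19670 + \left(\frac{71}{2} - \frac{7}{6}\right)\right) - 36254\right) 35091 = \left(\left(19670 + \frac{103}{3}\right) - 36254\right) 35091 = \left(\frac{59113}{3} - 36254\right) 35091 = \left(- \frac{49649}{3}\right) 35091 = -580744353$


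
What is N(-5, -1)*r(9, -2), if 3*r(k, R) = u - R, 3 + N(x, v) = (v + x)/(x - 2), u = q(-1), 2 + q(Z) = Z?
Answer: 5/7 ≈ 0.71429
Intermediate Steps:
q(Z) = -2 + Z
u = -3 (u = -2 - 1 = -3)
N(x, v) = -3 + (v + x)/(-2 + x) (N(x, v) = -3 + (v + x)/(x - 2) = -3 + (v + x)/(-2 + x))
r(k, R) = -1 - R/3 (r(k, R) = (-3 - R)/3 = -1 - R/3)
N(-5, -1)*r(9, -2) = ((6 - 1 - 2*(-5))/(-2 - 5))*(-1 - ⅓*(-2)) = ((6 - 1 + 10)/(-7))*(-1 + ⅔) = -⅐*15*(-⅓) = -15/7*(-⅓) = 5/7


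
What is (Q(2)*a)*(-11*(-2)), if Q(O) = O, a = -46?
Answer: -2024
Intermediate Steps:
(Q(2)*a)*(-11*(-2)) = (2*(-46))*(-11*(-2)) = -92*22 = -2024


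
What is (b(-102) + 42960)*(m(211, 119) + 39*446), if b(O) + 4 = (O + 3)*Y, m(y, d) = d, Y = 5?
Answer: 743619493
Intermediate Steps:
b(O) = 11 + 5*O (b(O) = -4 + (O + 3)*5 = -4 + (3 + O)*5 = -4 + (15 + 5*O) = 11 + 5*O)
(b(-102) + 42960)*(m(211, 119) + 39*446) = ((11 + 5*(-102)) + 42960)*(119 + 39*446) = ((11 - 510) + 42960)*(119 + 17394) = (-499 + 42960)*17513 = 42461*17513 = 743619493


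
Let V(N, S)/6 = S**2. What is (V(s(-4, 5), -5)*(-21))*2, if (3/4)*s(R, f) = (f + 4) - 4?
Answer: -6300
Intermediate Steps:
s(R, f) = 4*f/3 (s(R, f) = 4*((f + 4) - 4)/3 = 4*((4 + f) - 4)/3 = 4*f/3)
V(N, S) = 6*S**2
(V(s(-4, 5), -5)*(-21))*2 = ((6*(-5)**2)*(-21))*2 = ((6*25)*(-21))*2 = (150*(-21))*2 = -3150*2 = -6300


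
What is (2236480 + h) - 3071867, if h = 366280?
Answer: -469107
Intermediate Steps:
(2236480 + h) - 3071867 = (2236480 + 366280) - 3071867 = 2602760 - 3071867 = -469107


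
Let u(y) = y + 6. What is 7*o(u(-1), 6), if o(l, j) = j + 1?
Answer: 49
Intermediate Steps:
u(y) = 6 + y
o(l, j) = 1 + j
7*o(u(-1), 6) = 7*(1 + 6) = 7*7 = 49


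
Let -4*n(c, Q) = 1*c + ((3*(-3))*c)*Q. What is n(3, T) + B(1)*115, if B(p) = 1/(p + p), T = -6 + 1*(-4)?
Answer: -43/4 ≈ -10.750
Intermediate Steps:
T = -10 (T = -6 - 4 = -10)
n(c, Q) = -c/4 + 9*Q*c/4 (n(c, Q) = -(1*c + ((3*(-3))*c)*Q)/4 = -(c + (-9*c)*Q)/4 = -(c - 9*Q*c)/4 = -c/4 + 9*Q*c/4)
B(p) = 1/(2*p)
n(3, T) + B(1)*115 = (¼)*3*(-1 + 9*(-10)) + ((½)/1)*115 = (¼)*3*(-1 - 90) + ((½)*1)*115 = (¼)*3*(-91) + (½)*115 = -273/4 + 115/2 = -43/4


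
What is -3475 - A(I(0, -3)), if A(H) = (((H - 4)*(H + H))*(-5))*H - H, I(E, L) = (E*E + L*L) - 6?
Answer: -3562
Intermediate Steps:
I(E, L) = -6 + E² + L² (I(E, L) = (E² + L²) - 6 = -6 + E² + L²)
A(H) = -H - 10*H²*(-4 + H) (A(H) = (((-4 + H)*(2*H))*(-5))*H - H = ((2*H*(-4 + H))*(-5))*H - H = (-10*H*(-4 + H))*H - H = -10*H²*(-4 + H) - H = -H - 10*H²*(-4 + H))
-3475 - A(I(0, -3)) = -3475 - (-6 + 0² + (-3)²)*(-1 - 10*(-6 + 0² + (-3)²)² + 40*(-6 + 0² + (-3)²)) = -3475 - (-6 + 0 + 9)*(-1 - 10*(-6 + 0 + 9)² + 40*(-6 + 0 + 9)) = -3475 - 3*(-1 - 10*3² + 40*3) = -3475 - 3*(-1 - 10*9 + 120) = -3475 - 3*(-1 - 90 + 120) = -3475 - 3*29 = -3475 - 1*87 = -3475 - 87 = -3562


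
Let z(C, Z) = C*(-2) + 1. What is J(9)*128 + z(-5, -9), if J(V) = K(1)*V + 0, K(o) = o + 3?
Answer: 4619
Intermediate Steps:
K(o) = 3 + o
J(V) = 4*V (J(V) = (3 + 1)*V + 0 = 4*V + 0 = 4*V)
z(C, Z) = 1 - 2*C (z(C, Z) = -2*C + 1 = 1 - 2*C)
J(9)*128 + z(-5, -9) = (4*9)*128 + (1 - 2*(-5)) = 36*128 + (1 + 10) = 4608 + 11 = 4619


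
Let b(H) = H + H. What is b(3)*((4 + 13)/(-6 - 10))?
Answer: -51/8 ≈ -6.3750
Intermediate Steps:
b(H) = 2*H
b(3)*((4 + 13)/(-6 - 10)) = (2*3)*((4 + 13)/(-6 - 10)) = 6*(17/(-16)) = 6*(17*(-1/16)) = 6*(-17/16) = -51/8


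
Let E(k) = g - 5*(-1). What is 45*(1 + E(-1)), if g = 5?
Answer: 495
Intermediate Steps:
E(k) = 10 (E(k) = 5 - 5*(-1) = 5 + 5 = 10)
45*(1 + E(-1)) = 45*(1 + 10) = 45*11 = 495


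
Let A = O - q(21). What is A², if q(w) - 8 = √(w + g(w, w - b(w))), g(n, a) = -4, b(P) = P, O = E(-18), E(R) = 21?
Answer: (13 - √17)² ≈ 78.799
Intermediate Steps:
O = 21
q(w) = 8 + √(-4 + w) (q(w) = 8 + √(w - 4) = 8 + √(-4 + w))
A = 13 - √17 (A = 21 - (8 + √(-4 + 21)) = 21 - (8 + √17) = 21 + (-8 - √17) = 13 - √17 ≈ 8.8769)
A² = (13 - √17)²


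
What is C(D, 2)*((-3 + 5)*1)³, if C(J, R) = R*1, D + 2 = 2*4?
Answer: 16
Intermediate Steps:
D = 6 (D = -2 + 2*4 = -2 + 8 = 6)
C(J, R) = R
C(D, 2)*((-3 + 5)*1)³ = 2*((-3 + 5)*1)³ = 2*(2*1)³ = 2*2³ = 2*8 = 16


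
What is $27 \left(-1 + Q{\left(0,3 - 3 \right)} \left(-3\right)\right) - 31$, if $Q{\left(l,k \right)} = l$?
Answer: $-58$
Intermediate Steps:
$27 \left(-1 + Q{\left(0,3 - 3 \right)} \left(-3\right)\right) - 31 = 27 \left(-1 + 0 \left(-3\right)\right) - 31 = 27 \left(-1 + 0\right) - 31 = 27 \left(-1\right) - 31 = -27 - 31 = -58$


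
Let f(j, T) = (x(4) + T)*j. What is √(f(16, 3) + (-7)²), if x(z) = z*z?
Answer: √353 ≈ 18.788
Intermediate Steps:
x(z) = z²
f(j, T) = j*(16 + T) (f(j, T) = (4² + T)*j = (16 + T)*j = j*(16 + T))
√(f(16, 3) + (-7)²) = √(16*(16 + 3) + (-7)²) = √(16*19 + 49) = √(304 + 49) = √353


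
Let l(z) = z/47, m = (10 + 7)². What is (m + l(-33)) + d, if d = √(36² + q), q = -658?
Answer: 13550/47 + √638 ≈ 313.56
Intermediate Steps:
m = 289 (m = 17² = 289)
l(z) = z/47 (l(z) = z*(1/47) = z/47)
d = √638 (d = √(36² - 658) = √(1296 - 658) = √638 ≈ 25.259)
(m + l(-33)) + d = (289 + (1/47)*(-33)) + √638 = (289 - 33/47) + √638 = 13550/47 + √638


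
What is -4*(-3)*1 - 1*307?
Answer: -295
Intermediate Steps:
-4*(-3)*1 - 1*307 = 12*1 - 307 = 12 - 307 = -295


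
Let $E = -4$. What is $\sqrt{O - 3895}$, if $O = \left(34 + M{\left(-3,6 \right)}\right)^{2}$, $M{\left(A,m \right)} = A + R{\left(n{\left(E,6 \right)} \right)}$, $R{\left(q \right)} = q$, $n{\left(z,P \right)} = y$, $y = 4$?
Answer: $i \sqrt{2670} \approx 51.672 i$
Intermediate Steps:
$n{\left(z,P \right)} = 4$
$M{\left(A,m \right)} = 4 + A$ ($M{\left(A,m \right)} = A + 4 = 4 + A$)
$O = 1225$ ($O = \left(34 + \left(4 - 3\right)\right)^{2} = \left(34 + 1\right)^{2} = 35^{2} = 1225$)
$\sqrt{O - 3895} = \sqrt{1225 - 3895} = \sqrt{-2670} = i \sqrt{2670}$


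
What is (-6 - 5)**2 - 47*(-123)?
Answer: 5902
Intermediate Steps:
(-6 - 5)**2 - 47*(-123) = (-11)**2 + 5781 = 121 + 5781 = 5902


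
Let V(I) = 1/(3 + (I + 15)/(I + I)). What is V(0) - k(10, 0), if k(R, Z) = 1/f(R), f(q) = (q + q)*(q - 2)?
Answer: -1/160 ≈ -0.0062500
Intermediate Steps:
f(q) = 2*q*(-2 + q) (f(q) = (2*q)*(-2 + q) = 2*q*(-2 + q))
k(R, Z) = 1/(2*R*(-2 + R))
V(I) = 1/(3 + (15 + I)/(2*I)) (V(I) = 1/(3 + (15 + I)/((2*I))) = 1/(3 + (15 + I)*(1/(2*I))) = 1/(3 + (15 + I)/(2*I)))
V(0) - k(10, 0) = 2*0/(15 + 7*0) - 1/(2*10*(-2 + 10)) = 2*0/(15 + 0) - 1/(2*10*8) = 2*0/15 - 1/(2*10*8) = 2*0*(1/15) - 1*1/160 = 0 - 1/160 = -1/160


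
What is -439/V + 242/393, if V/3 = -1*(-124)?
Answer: -9167/16244 ≈ -0.56433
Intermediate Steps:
V = 372 (V = 3*(-1*(-124)) = 3*124 = 372)
-439/V + 242/393 = -439/372 + 242/393 = -9167/16244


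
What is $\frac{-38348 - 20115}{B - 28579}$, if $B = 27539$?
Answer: $\frac{58463}{1040} \approx 56.214$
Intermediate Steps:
$\frac{-38348 - 20115}{B - 28579} = \frac{-38348 - 20115}{27539 - 28579} = - \frac{58463}{-1040} = \left(-58463\right) \left(- \frac{1}{1040}\right) = \frac{58463}{1040}$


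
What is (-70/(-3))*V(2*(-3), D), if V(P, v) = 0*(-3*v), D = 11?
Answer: 0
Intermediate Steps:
V(P, v) = 0
(-70/(-3))*V(2*(-3), D) = (-70/(-3))*0 = -1/3*(-70)*0 = (70/3)*0 = 0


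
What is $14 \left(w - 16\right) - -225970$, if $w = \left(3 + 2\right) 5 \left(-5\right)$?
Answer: $223996$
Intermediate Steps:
$w = -125$ ($w = 5 \cdot 5 \left(-5\right) = 25 \left(-5\right) = -125$)
$14 \left(w - 16\right) - -225970 = 14 \left(-125 - 16\right) - -225970 = 14 \left(-141\right) + 225970 = -1974 + 225970 = 223996$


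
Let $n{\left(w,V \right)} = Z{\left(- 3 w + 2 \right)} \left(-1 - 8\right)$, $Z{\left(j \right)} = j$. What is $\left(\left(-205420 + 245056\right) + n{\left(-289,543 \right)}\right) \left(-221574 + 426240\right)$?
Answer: $6511448790$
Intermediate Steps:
$n{\left(w,V \right)} = -18 + 27 w$ ($n{\left(w,V \right)} = \left(- 3 w + 2\right) \left(-1 - 8\right) = \left(2 - 3 w\right) \left(-9\right) = -18 + 27 w$)
$\left(\left(-205420 + 245056\right) + n{\left(-289,543 \right)}\right) \left(-221574 + 426240\right) = \left(\left(-205420 + 245056\right) + \left(-18 + 27 \left(-289\right)\right)\right) \left(-221574 + 426240\right) = \left(39636 - 7821\right) 204666 = 31815 \cdot 204666 = 6511448790$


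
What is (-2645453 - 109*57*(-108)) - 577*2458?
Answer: -3392715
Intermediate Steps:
(-2645453 - 109*57*(-108)) - 577*2458 = (-2645453 - 6213*(-108)) - 1418266 = (-2645453 + 671004) - 1418266 = -1974449 - 1418266 = -3392715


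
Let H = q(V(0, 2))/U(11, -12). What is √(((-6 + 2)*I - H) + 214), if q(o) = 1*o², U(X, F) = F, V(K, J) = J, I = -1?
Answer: √1965/3 ≈ 14.776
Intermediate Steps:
q(o) = o²
H = -⅓ (H = 2²/(-12) = 4*(-1/12) = -⅓ ≈ -0.33333)
√(((-6 + 2)*I - H) + 214) = √(((-6 + 2)*(-1) - 1*(-⅓)) + 214) = √((-4*(-1) + ⅓) + 214) = √((4 + ⅓) + 214) = √(13/3 + 214) = √(655/3) = √1965/3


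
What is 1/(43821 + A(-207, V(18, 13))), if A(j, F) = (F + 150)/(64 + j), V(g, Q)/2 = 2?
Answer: 13/569659 ≈ 2.2821e-5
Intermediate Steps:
V(g, Q) = 4 (V(g, Q) = 2*2 = 4)
A(j, F) = (150 + F)/(64 + j)
1/(43821 + A(-207, V(18, 13))) = 1/(43821 + (150 + 4)/(64 - 207)) = 1/(43821 + 154/(-143)) = 1/(43821 - 1/143*154) = 1/(43821 - 14/13) = 1/(569659/13) = 13/569659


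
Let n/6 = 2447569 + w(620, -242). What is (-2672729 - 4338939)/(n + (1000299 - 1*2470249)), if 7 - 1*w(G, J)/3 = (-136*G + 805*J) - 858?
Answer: -3505834/9127687 ≈ -0.38409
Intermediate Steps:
w(G, J) = 2595 - 2415*J + 408*G (w(G, J) = 21 - 3*((-136*G + 805*J) - 858) = 21 - 3*(-858 - 136*G + 805*J) = 21 + (2574 - 2415*J + 408*G) = 2595 - 2415*J + 408*G)
n = 19725324 (n = 6*(2447569 + (2595 - 2415*(-242) + 408*620)) = 6*(2447569 + (2595 + 584430 + 252960)) = 6*(2447569 + 839985) = 6*3287554 = 19725324)
(-2672729 - 4338939)/(n + (1000299 - 1*2470249)) = (-2672729 - 4338939)/(19725324 + (1000299 - 1*2470249)) = -7011668/(19725324 + (1000299 - 2470249)) = -7011668/(19725324 - 1469950) = -7011668/18255374 = -7011668*1/18255374 = -3505834/9127687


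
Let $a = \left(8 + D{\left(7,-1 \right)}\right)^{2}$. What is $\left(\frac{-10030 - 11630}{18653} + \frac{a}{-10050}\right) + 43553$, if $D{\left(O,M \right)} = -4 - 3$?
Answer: $\frac{8164343093797}{187462650} \approx 43552.0$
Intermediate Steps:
$D{\left(O,M \right)} = -7$
$a = 1$ ($a = \left(8 - 7\right)^{2} = 1^{2} = 1$)
$\left(\frac{-10030 - 11630}{18653} + \frac{a}{-10050}\right) + 43553 = \left(\frac{-10030 - 11630}{18653} + 1 \frac{1}{-10050}\right) + 43553 = \left(\left(-10030 - 11630\right) \frac{1}{18653} + 1 \left(- \frac{1}{10050}\right)\right) + 43553 = \left(\left(-21660\right) \frac{1}{18653} - \frac{1}{10050}\right) + 43553 = \left(- \frac{21660}{18653} - \frac{1}{10050}\right) + 43553 = - \frac{217701653}{187462650} + 43553 = \frac{8164343093797}{187462650}$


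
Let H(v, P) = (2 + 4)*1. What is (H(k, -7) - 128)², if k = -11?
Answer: 14884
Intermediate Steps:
H(v, P) = 6 (H(v, P) = 6*1 = 6)
(H(k, -7) - 128)² = (6 - 128)² = (-122)² = 14884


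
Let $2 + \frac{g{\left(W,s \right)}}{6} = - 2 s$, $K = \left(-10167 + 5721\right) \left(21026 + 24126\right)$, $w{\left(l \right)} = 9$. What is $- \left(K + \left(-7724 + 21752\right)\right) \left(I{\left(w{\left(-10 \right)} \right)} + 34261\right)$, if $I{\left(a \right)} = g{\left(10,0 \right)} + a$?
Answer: $6876668771112$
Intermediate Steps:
$K = -200745792$ ($K = \left(-4446\right) 45152 = -200745792$)
$g{\left(W,s \right)} = -12 - 12 s$ ($g{\left(W,s \right)} = -12 + 6 \left(- 2 s\right) = -12 - 12 s$)
$I{\left(a \right)} = -12 + a$ ($I{\left(a \right)} = \left(-12 - 0\right) + a = \left(-12 + 0\right) + a = -12 + a$)
$- \left(K + \left(-7724 + 21752\right)\right) \left(I{\left(w{\left(-10 \right)} \right)} + 34261\right) = - \left(-200745792 + \left(-7724 + 21752\right)\right) \left(\left(-12 + 9\right) + 34261\right) = - \left(-200745792 + 14028\right) \left(-3 + 34261\right) = - \left(-200731764\right) 34258 = \left(-1\right) \left(-6876668771112\right) = 6876668771112$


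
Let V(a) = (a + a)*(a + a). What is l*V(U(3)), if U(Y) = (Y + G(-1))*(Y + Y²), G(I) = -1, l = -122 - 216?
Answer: -778752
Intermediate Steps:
l = -338
U(Y) = (-1 + Y)*(Y + Y²) (U(Y) = (Y - 1)*(Y + Y²) = (-1 + Y)*(Y + Y²))
V(a) = 4*a² (V(a) = (2*a)*(2*a) = 4*a²)
l*V(U(3)) = -1352*(3³ - 1*3)² = -1352*(27 - 3)² = -1352*24² = -1352*576 = -338*2304 = -778752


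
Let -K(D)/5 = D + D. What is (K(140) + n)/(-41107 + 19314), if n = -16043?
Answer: 17443/21793 ≈ 0.80040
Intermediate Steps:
K(D) = -10*D (K(D) = -5*(D + D) = -10*D)
(K(140) + n)/(-41107 + 19314) = (-10*140 - 16043)/(-41107 + 19314) = (-1400 - 16043)/(-21793) = -17443*(-1/21793) = 17443/21793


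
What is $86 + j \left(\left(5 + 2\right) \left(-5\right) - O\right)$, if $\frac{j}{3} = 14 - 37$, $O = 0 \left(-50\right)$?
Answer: $2501$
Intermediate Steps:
$O = 0$
$j = -69$ ($j = 3 \left(14 - 37\right) = 3 \left(-23\right) = -69$)
$86 + j \left(\left(5 + 2\right) \left(-5\right) - O\right) = 86 - 69 \left(\left(5 + 2\right) \left(-5\right) - 0\right) = 86 - 69 \left(7 \left(-5\right) + 0\right) = 86 - 69 \left(-35 + 0\right) = 86 - -2415 = 86 + 2415 = 2501$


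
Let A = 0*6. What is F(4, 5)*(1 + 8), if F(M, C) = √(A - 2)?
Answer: 9*I*√2 ≈ 12.728*I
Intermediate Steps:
A = 0
F(M, C) = I*√2 (F(M, C) = √(0 - 2) = √(-2) = I*√2)
F(4, 5)*(1 + 8) = (I*√2)*(1 + 8) = (I*√2)*9 = 9*I*√2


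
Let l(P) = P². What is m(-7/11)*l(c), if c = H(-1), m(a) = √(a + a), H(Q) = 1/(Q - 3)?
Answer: I*√154/176 ≈ 0.07051*I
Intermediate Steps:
H(Q) = 1/(-3 + Q)
m(a) = √2*√a (m(a) = √(2*a) = √2*√a)
c = -¼ (c = 1/(-3 - 1) = 1/(-4) = -¼ ≈ -0.25000)
m(-7/11)*l(c) = (√2*√(-7/11))*(-¼)² = (√2*√(-7*1/11))*(1/16) = (√2*√(-7/11))*(1/16) = (√2*(I*√77/11))*(1/16) = (I*√154/11)*(1/16) = I*√154/176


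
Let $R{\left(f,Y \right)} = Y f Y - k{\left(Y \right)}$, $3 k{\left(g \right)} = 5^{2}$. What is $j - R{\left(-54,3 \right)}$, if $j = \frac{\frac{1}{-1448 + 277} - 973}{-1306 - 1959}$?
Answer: $\frac{5673394297}{11469945} \approx 494.63$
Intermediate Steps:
$j = \frac{1139384}{3823315}$ ($j = \frac{\frac{1}{-1171} - 973}{-3265} = \left(- \frac{1}{1171} - 973\right) \left(- \frac{1}{3265}\right) = \left(- \frac{1139384}{1171}\right) \left(- \frac{1}{3265}\right) = \frac{1139384}{3823315} \approx 0.29801$)
$k{\left(g \right)} = \frac{25}{3}$ ($k{\left(g \right)} = \frac{5^{2}}{3} = \frac{1}{3} \cdot 25 = \frac{25}{3}$)
$R{\left(f,Y \right)} = - \frac{25}{3} + f Y^{2}$ ($R{\left(f,Y \right)} = Y f Y - \frac{25}{3} = f Y^{2} - \frac{25}{3} = - \frac{25}{3} + f Y^{2}$)
$j - R{\left(-54,3 \right)} = \frac{1139384}{3823315} - \left(- \frac{25}{3} - 54 \cdot 3^{2}\right) = \frac{1139384}{3823315} - \left(- \frac{25}{3} - 486\right) = \frac{1139384}{3823315} - - \frac{1483}{3} = \frac{1139384}{3823315} + \frac{1483}{3} = \frac{5673394297}{11469945}$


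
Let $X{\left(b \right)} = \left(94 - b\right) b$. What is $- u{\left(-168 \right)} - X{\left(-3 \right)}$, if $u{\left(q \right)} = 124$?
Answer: $167$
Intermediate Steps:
$X{\left(b \right)} = b \left(94 - b\right)$
$- u{\left(-168 \right)} - X{\left(-3 \right)} = \left(-1\right) 124 - - 3 \left(94 - -3\right) = -124 - - 3 \left(94 + 3\right) = -124 - \left(-3\right) 97 = -124 - -291 = -124 + 291 = 167$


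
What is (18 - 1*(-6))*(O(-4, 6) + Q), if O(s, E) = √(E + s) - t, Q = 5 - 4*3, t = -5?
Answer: -48 + 24*√2 ≈ -14.059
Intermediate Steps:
Q = -7 (Q = 5 - 12 = -7)
O(s, E) = 5 + √(E + s) (O(s, E) = √(E + s) - 1*(-5) = √(E + s) + 5 = 5 + √(E + s))
(18 - 1*(-6))*(O(-4, 6) + Q) = (18 - 1*(-6))*((5 + √(6 - 4)) - 7) = (18 + 6)*((5 + √2) - 7) = 24*(-2 + √2) = -48 + 24*√2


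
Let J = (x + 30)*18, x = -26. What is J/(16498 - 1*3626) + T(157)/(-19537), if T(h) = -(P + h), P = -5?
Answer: 420401/31435033 ≈ 0.013374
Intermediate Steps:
T(h) = 5 - h (T(h) = -(-5 + h) = 5 - h)
J = 72 (J = (-26 + 30)*18 = 4*18 = 72)
J/(16498 - 1*3626) + T(157)/(-19537) = 72/(16498 - 1*3626) + (5 - 1*157)/(-19537) = 72/(16498 - 3626) + (5 - 157)*(-1/19537) = 72/12872 - 152*(-1/19537) = 72*(1/12872) + 152/19537 = 9/1609 + 152/19537 = 420401/31435033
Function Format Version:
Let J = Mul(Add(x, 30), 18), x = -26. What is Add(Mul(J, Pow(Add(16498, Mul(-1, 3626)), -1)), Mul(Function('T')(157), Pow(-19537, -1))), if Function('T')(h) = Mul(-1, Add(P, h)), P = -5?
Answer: Rational(420401, 31435033) ≈ 0.013374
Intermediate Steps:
Function('T')(h) = Add(5, Mul(-1, h)) (Function('T')(h) = Mul(-1, Add(-5, h)) = Add(5, Mul(-1, h)))
J = 72 (J = Mul(Add(-26, 30), 18) = Mul(4, 18) = 72)
Add(Mul(J, Pow(Add(16498, Mul(-1, 3626)), -1)), Mul(Function('T')(157), Pow(-19537, -1))) = Add(Mul(72, Pow(Add(16498, Mul(-1, 3626)), -1)), Mul(Add(5, Mul(-1, 157)), Pow(-19537, -1))) = Add(Mul(72, Pow(Add(16498, -3626), -1)), Mul(Add(5, -157), Rational(-1, 19537))) = Add(Mul(72, Pow(12872, -1)), Mul(-152, Rational(-1, 19537))) = Add(Mul(72, Rational(1, 12872)), Rational(152, 19537)) = Add(Rational(9, 1609), Rational(152, 19537)) = Rational(420401, 31435033)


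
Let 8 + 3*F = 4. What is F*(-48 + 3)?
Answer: 60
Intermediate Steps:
F = -4/3 (F = -8/3 + (1/3)*4 = -8/3 + 4/3 = -4/3 ≈ -1.3333)
F*(-48 + 3) = -4*(-48 + 3)/3 = -4/3*(-45) = 60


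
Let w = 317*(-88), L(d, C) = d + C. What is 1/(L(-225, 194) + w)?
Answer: -1/27927 ≈ -3.5808e-5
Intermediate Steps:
L(d, C) = C + d
w = -27896
1/(L(-225, 194) + w) = 1/((194 - 225) - 27896) = 1/(-31 - 27896) = 1/(-27927) = -1/27927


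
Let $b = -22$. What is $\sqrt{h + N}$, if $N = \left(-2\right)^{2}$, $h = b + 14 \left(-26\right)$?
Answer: $i \sqrt{382} \approx 19.545 i$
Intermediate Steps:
$h = -386$ ($h = -22 + 14 \left(-26\right) = -22 - 364 = -386$)
$N = 4$
$\sqrt{h + N} = \sqrt{-386 + 4} = \sqrt{-382} = i \sqrt{382}$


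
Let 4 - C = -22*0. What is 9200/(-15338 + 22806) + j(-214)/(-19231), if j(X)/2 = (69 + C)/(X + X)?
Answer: 9465634491/7683515278 ≈ 1.2319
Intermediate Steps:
C = 4 (C = 4 - (-22)*0 = 4 - 1*0 = 4 + 0 = 4)
j(X) = 73/X (j(X) = 2*((69 + 4)/(X + X)) = 2*(73/((2*X))) = 2*(73*(1/(2*X))) = 2*(73/(2*X)) = 73/X)
9200/(-15338 + 22806) + j(-214)/(-19231) = 9200/(-15338 + 22806) + (73/(-214))/(-19231) = 9200/7468 + (73*(-1/214))*(-1/19231) = 9200*(1/7468) - 73/214*(-1/19231) = 2300/1867 + 73/4115434 = 9465634491/7683515278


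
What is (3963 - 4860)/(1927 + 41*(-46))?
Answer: -897/41 ≈ -21.878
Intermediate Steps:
(3963 - 4860)/(1927 + 41*(-46)) = -897/(1927 - 1886) = -897/41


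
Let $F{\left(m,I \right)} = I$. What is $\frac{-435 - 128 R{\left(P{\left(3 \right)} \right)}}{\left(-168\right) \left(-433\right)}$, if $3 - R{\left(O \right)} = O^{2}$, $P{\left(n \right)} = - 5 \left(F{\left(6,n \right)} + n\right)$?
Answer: $\frac{38127}{24248} \approx 1.5724$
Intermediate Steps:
$P{\left(n \right)} = - 10 n$ ($P{\left(n \right)} = - 5 \left(n + n\right) = - 5 \cdot 2 n = - 10 n$)
$R{\left(O \right)} = 3 - O^{2}$
$\frac{-435 - 128 R{\left(P{\left(3 \right)} \right)}}{\left(-168\right) \left(-433\right)} = \frac{-435 - 128 \left(3 - \left(\left(-10\right) 3\right)^{2}\right)}{\left(-168\right) \left(-433\right)} = \frac{-435 - 128 \left(3 - \left(-30\right)^{2}\right)}{72744} = \left(-435 - 128 \left(3 - 900\right)\right) \frac{1}{72744} = \left(-435 - -114816\right) \frac{1}{72744} = \left(-435 + 114816\right) \frac{1}{72744} = 114381 \cdot \frac{1}{72744} = \frac{38127}{24248}$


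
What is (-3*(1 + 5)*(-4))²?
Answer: 5184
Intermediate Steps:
(-3*(1 + 5)*(-4))² = (-3*6*(-4))² = (-18*(-4))² = 72² = 5184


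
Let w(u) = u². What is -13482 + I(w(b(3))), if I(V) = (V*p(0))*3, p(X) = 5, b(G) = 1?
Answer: -13467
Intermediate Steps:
I(V) = 15*V (I(V) = (V*5)*3 = (5*V)*3 = 15*V)
-13482 + I(w(b(3))) = -13482 + 15*1² = -13482 + 15*1 = -13482 + 15 = -13467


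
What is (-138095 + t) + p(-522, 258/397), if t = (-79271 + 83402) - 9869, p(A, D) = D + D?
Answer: -57101185/397 ≈ -1.4383e+5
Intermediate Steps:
p(A, D) = 2*D
t = -5738 (t = 4131 - 9869 = -5738)
(-138095 + t) + p(-522, 258/397) = (-138095 - 5738) + 2*(258/397) = -143833 + 2*(258*(1/397)) = -143833 + 2*(258/397) = -143833 + 516/397 = -57101185/397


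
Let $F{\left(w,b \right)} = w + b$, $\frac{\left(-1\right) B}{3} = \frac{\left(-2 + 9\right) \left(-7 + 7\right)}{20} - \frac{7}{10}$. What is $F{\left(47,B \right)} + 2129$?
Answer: $\frac{21781}{10} \approx 2178.1$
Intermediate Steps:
$B = \frac{21}{10}$ ($B = - 3 \left(\frac{\left(-2 + 9\right) \left(-7 + 7\right)}{20} - \frac{7}{10}\right) = - 3 \left(7 \cdot 0 \cdot \frac{1}{20} - \frac{7}{10}\right) = - 3 \left(0 \cdot \frac{1}{20} - \frac{7}{10}\right) = - 3 \left(0 - \frac{7}{10}\right) = \left(-3\right) \left(- \frac{7}{10}\right) = \frac{21}{10} \approx 2.1$)
$F{\left(w,b \right)} = b + w$
$F{\left(47,B \right)} + 2129 = \left(\frac{21}{10} + 47\right) + 2129 = \frac{491}{10} + 2129 = \frac{21781}{10}$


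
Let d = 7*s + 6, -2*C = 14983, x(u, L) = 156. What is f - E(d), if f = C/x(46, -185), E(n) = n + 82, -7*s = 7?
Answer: -40255/312 ≈ -129.02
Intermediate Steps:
s = -1 (s = -⅐*7 = -1)
C = -14983/2 (C = -½*14983 = -14983/2 ≈ -7491.5)
d = -1 (d = 7*(-1) + 6 = -7 + 6 = -1)
E(n) = 82 + n
f = -14983/312 (f = -14983/2/156 = -14983/2*1/156 = -14983/312 ≈ -48.022)
f - E(d) = -14983/312 - (82 - 1) = -14983/312 - 1*81 = -14983/312 - 81 = -40255/312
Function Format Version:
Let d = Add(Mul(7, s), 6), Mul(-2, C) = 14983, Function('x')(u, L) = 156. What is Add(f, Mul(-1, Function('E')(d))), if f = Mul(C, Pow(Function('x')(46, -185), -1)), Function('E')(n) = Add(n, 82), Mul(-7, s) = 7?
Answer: Rational(-40255, 312) ≈ -129.02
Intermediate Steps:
s = -1 (s = Mul(Rational(-1, 7), 7) = -1)
C = Rational(-14983, 2) (C = Mul(Rational(-1, 2), 14983) = Rational(-14983, 2) ≈ -7491.5)
d = -1 (d = Add(Mul(7, -1), 6) = Add(-7, 6) = -1)
Function('E')(n) = Add(82, n)
f = Rational(-14983, 312) (f = Mul(Rational(-14983, 2), Pow(156, -1)) = Mul(Rational(-14983, 2), Rational(1, 156)) = Rational(-14983, 312) ≈ -48.022)
Add(f, Mul(-1, Function('E')(d))) = Add(Rational(-14983, 312), Mul(-1, Add(82, -1))) = Add(Rational(-14983, 312), Mul(-1, 81)) = Add(Rational(-14983, 312), -81) = Rational(-40255, 312)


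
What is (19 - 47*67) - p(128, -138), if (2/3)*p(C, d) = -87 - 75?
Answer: -2887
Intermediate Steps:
p(C, d) = -243 (p(C, d) = 3*(-87 - 75)/2 = (3/2)*(-162) = -243)
(19 - 47*67) - p(128, -138) = (19 - 47*67) - 1*(-243) = (19 - 3149) + 243 = -3130 + 243 = -2887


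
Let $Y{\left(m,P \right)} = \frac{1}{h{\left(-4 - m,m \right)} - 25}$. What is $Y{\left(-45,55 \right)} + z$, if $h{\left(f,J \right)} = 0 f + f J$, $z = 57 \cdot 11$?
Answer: $\frac{1172489}{1870} \approx 627.0$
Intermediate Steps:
$z = 627$
$h{\left(f,J \right)} = J f$ ($h{\left(f,J \right)} = 0 + J f = J f$)
$Y{\left(m,P \right)} = \frac{1}{-25 + m \left(-4 - m\right)}$ ($Y{\left(m,P \right)} = \frac{1}{m \left(-4 - m\right) - 25} = \frac{1}{-25 + m \left(-4 - m\right)}$)
$Y{\left(-45,55 \right)} + z = - \frac{1}{25 - 45 \left(4 - 45\right)} + 627 = - \frac{1}{25 - -1845} + 627 = - \frac{1}{25 + 1845} + 627 = - \frac{1}{1870} + 627 = \frac{1172489}{1870}$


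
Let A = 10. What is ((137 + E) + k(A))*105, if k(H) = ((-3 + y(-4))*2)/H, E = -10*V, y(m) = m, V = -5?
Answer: 19488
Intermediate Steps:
E = 50 (E = -10*(-5) = 50)
k(H) = -14/H (k(H) = ((-3 - 4)*2)/H = (-7*2)/H = -14/H)
((137 + E) + k(A))*105 = ((137 + 50) - 14/10)*105 = (187 - 14*⅒)*105 = (187 - 7/5)*105 = (928/5)*105 = 19488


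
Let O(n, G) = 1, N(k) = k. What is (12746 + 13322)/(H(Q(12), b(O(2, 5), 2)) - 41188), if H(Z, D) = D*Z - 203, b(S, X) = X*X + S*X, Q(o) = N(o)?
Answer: -26068/41319 ≈ -0.63090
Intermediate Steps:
Q(o) = o
b(S, X) = X**2 + S*X
H(Z, D) = -203 + D*Z
(12746 + 13322)/(H(Q(12), b(O(2, 5), 2)) - 41188) = (12746 + 13322)/((-203 + (2*(1 + 2))*12) - 41188) = 26068/((-203 + (2*3)*12) - 41188) = 26068/((-203 + 6*12) - 41188) = 26068/((-203 + 72) - 41188) = 26068/(-131 - 41188) = 26068/(-41319) = 26068*(-1/41319) = -26068/41319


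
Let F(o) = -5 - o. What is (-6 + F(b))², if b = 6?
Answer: 289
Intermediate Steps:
(-6 + F(b))² = (-6 + (-5 - 1*6))² = (-6 + (-5 - 6))² = (-6 - 11)² = (-17)² = 289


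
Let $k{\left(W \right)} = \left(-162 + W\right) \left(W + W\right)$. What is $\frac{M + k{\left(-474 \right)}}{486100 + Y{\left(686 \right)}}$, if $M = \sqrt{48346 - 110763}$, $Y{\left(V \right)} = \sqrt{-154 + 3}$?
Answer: $\frac{293083300800}{236293210151} + \frac{\sqrt{9424967}}{236293210151} - \frac{602928 i \sqrt{151}}{236293210151} + \frac{486100 i \sqrt{62417}}{236293210151} \approx 1.2403 + 0.0004826 i$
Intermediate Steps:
$Y{\left(V \right)} = i \sqrt{151}$ ($Y{\left(V \right)} = \sqrt{-151} = i \sqrt{151}$)
$k{\left(W \right)} = 2 W \left(-162 + W\right)$ ($k{\left(W \right)} = \left(-162 + W\right) 2 W = 2 W \left(-162 + W\right)$)
$M = i \sqrt{62417}$ ($M = \sqrt{-62417} = i \sqrt{62417} \approx 249.83 i$)
$\frac{M + k{\left(-474 \right)}}{486100 + Y{\left(686 \right)}} = \frac{i \sqrt{62417} + 2 \left(-474\right) \left(-162 - 474\right)}{486100 + i \sqrt{151}} = \frac{i \sqrt{62417} + 2 \left(-474\right) \left(-636\right)}{486100 + i \sqrt{151}} = \frac{i \sqrt{62417} + 602928}{486100 + i \sqrt{151}} = \frac{602928 + i \sqrt{62417}}{486100 + i \sqrt{151}}$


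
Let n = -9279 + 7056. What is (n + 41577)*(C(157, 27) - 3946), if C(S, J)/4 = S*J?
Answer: 511995540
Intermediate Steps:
n = -2223
C(S, J) = 4*J*S (C(S, J) = 4*(S*J) = 4*(J*S) = 4*J*S)
(n + 41577)*(C(157, 27) - 3946) = (-2223 + 41577)*(4*27*157 - 3946) = 39354*(16956 - 3946) = 39354*13010 = 511995540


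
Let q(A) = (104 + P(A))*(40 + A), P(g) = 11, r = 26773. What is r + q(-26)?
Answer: 28383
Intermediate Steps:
q(A) = 4600 + 115*A (q(A) = (104 + 11)*(40 + A) = 115*(40 + A) = 4600 + 115*A)
r + q(-26) = 26773 + (4600 + 115*(-26)) = 26773 + (4600 - 2990) = 26773 + 1610 = 28383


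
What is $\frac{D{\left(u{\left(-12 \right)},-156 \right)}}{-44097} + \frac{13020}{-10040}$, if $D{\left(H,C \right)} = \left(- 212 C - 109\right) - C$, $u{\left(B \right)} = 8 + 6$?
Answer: $- \frac{45332885}{22136694} \approx -2.0479$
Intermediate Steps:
$u{\left(B \right)} = 14$
$D{\left(H,C \right)} = -109 - 213 C$ ($D{\left(H,C \right)} = \left(-109 - 212 C\right) - C = -109 - 213 C$)
$\frac{D{\left(u{\left(-12 \right)},-156 \right)}}{-44097} + \frac{13020}{-10040} = \frac{-109 - -33228}{-44097} + \frac{13020}{-10040} = \left(-109 + 33228\right) \left(- \frac{1}{44097}\right) + 13020 \left(- \frac{1}{10040}\right) = 33119 \left(- \frac{1}{44097}\right) - \frac{651}{502} = - \frac{33119}{44097} - \frac{651}{502} = - \frac{45332885}{22136694}$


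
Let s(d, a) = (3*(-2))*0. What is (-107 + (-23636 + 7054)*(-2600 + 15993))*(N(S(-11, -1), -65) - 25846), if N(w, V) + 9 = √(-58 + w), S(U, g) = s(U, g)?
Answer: 5741951647215 - 222082833*I*√58 ≈ 5.742e+12 - 1.6913e+9*I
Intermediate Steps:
s(d, a) = 0 (s(d, a) = -6*0 = 0)
S(U, g) = 0
N(w, V) = -9 + √(-58 + w)
(-107 + (-23636 + 7054)*(-2600 + 15993))*(N(S(-11, -1), -65) - 25846) = (-107 + (-23636 + 7054)*(-2600 + 15993))*((-9 + √(-58 + 0)) - 25846) = (-107 - 16582*13393)*((-9 + √(-58)) - 25846) = (-107 - 222082726)*((-9 + I*√58) - 25846) = -222082833*(-25855 + I*√58) = 5741951647215 - 222082833*I*√58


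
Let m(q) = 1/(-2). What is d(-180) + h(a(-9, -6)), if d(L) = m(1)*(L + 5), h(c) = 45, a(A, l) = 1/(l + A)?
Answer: 265/2 ≈ 132.50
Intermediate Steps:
a(A, l) = 1/(A + l)
m(q) = -½
d(L) = -5/2 - L/2 (d(L) = -(L + 5)/2 = -(5 + L)/2 = -5/2 - L/2)
d(-180) + h(a(-9, -6)) = (-5/2 - ½*(-180)) + 45 = (-5/2 + 90) + 45 = 175/2 + 45 = 265/2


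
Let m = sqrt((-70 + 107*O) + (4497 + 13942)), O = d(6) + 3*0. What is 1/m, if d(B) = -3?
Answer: sqrt(282)/2256 ≈ 0.0074436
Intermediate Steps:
O = -3 (O = -3 + 3*0 = -3 + 0 = -3)
m = 8*sqrt(282) (m = sqrt((-70 + 107*(-3)) + (4497 + 13942)) = sqrt((-70 - 321) + 18439) = sqrt(-391 + 18439) = sqrt(18048) = 8*sqrt(282) ≈ 134.34)
1/m = 1/(8*sqrt(282)) = sqrt(282)/2256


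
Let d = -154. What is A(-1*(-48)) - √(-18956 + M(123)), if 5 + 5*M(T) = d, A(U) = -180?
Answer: -180 - I*√474695/5 ≈ -180.0 - 137.8*I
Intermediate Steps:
M(T) = -159/5 (M(T) = -1 + (⅕)*(-154) = -1 - 154/5 = -159/5)
A(-1*(-48)) - √(-18956 + M(123)) = -180 - √(-18956 - 159/5) = -180 - √(-94939/5) = -180 - I*√474695/5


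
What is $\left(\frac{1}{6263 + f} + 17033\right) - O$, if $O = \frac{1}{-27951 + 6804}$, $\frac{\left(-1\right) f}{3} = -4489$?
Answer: $\frac{7106683911107}{417230310} \approx 17033.0$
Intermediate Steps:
$f = 13467$ ($f = \left(-3\right) \left(-4489\right) = 13467$)
$O = - \frac{1}{21147}$ ($O = \frac{1}{-21147} = - \frac{1}{21147} \approx -4.7288 \cdot 10^{-5}$)
$\left(\frac{1}{6263 + f} + 17033\right) - O = \left(\frac{1}{6263 + 13467} + 17033\right) - - \frac{1}{21147} = \left(\frac{1}{19730} + 17033\right) + \frac{1}{21147} = \frac{336061091}{19730} + \frac{1}{21147} = \frac{7106683911107}{417230310}$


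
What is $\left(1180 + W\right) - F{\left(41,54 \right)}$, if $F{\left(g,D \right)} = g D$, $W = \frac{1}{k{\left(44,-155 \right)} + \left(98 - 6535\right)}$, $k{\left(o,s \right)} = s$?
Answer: $- \frac{6816129}{6592} \approx -1034.0$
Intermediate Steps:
$W = - \frac{1}{6592}$ ($W = \frac{1}{-155 + \left(98 - 6535\right)} = \frac{1}{-155 - 6437} = \frac{1}{-6592} = - \frac{1}{6592} \approx -0.0001517$)
$F{\left(g,D \right)} = D g$
$\left(1180 + W\right) - F{\left(41,54 \right)} = \left(1180 - \frac{1}{6592}\right) - 54 \cdot 41 = \frac{7778559}{6592} - 2214 = - \frac{6816129}{6592}$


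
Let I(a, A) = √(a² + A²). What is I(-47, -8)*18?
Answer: 18*√2273 ≈ 858.17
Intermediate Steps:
I(a, A) = √(A² + a²)
I(-47, -8)*18 = √((-8)² + (-47)²)*18 = √(64 + 2209)*18 = √2273*18 = 18*√2273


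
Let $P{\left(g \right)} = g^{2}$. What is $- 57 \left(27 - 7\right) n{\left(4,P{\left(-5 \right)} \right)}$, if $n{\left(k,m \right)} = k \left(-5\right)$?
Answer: $22800$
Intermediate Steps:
$n{\left(k,m \right)} = - 5 k$
$- 57 \left(27 - 7\right) n{\left(4,P{\left(-5 \right)} \right)} = - 57 \left(27 - 7\right) \left(\left(-5\right) 4\right) = \left(-57\right) 20 \left(-20\right) = \left(-1140\right) \left(-20\right) = 22800$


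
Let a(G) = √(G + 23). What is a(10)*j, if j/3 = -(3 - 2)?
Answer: -3*√33 ≈ -17.234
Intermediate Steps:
a(G) = √(23 + G)
j = -3 (j = 3*(-(3 - 2)) = 3*(-1*1) = 3*(-1) = -3)
a(10)*j = √(23 + 10)*(-3) = √33*(-3) = -3*√33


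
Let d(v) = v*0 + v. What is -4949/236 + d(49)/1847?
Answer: -9129239/435892 ≈ -20.944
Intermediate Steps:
d(v) = v (d(v) = 0 + v = v)
-4949/236 + d(49)/1847 = -4949/236 + 49/1847 = -9129239/435892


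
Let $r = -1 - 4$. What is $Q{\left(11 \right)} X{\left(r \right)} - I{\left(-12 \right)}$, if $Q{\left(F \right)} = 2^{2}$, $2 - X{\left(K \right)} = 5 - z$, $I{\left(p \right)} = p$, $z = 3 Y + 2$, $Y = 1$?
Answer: $20$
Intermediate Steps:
$r = -5$ ($r = -1 - 4 = -5$)
$z = 5$ ($z = 3 \cdot 1 + 2 = 3 + 2 = 5$)
$X{\left(K \right)} = 2$ ($X{\left(K \right)} = 2 - \left(5 - 5\right) = 2 - 0 = 2 + 0 = 2$)
$Q{\left(F \right)} = 4$
$Q{\left(11 \right)} X{\left(r \right)} - I{\left(-12 \right)} = 4 \cdot 2 - -12 = 8 + 12 = 20$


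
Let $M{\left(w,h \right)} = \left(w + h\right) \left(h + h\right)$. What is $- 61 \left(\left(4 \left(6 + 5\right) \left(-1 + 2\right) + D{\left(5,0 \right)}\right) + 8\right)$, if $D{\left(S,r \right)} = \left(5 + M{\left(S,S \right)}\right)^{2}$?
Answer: $-675697$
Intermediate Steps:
$M{\left(w,h \right)} = 2 h \left(h + w\right)$ ($M{\left(w,h \right)} = \left(h + w\right) 2 h = 2 h \left(h + w\right)$)
$D{\left(S,r \right)} = \left(5 + 4 S^{2}\right)^{2}$ ($D{\left(S,r \right)} = \left(5 + 2 S \left(S + S\right)\right)^{2} = \left(5 + 2 S 2 S\right)^{2} = \left(5 + 4 S^{2}\right)^{2}$)
$- 61 \left(\left(4 \left(6 + 5\right) \left(-1 + 2\right) + D{\left(5,0 \right)}\right) + 8\right) = - 61 \left(\left(4 \left(6 + 5\right) \left(-1 + 2\right) + \left(5 + 4 \cdot 5^{2}\right)^{2}\right) + 8\right) = - 61 \left(\left(4 \cdot 11 \cdot 1 + \left(5 + 4 \cdot 25\right)^{2}\right) + 8\right) = - 61 \left(\left(4 \cdot 11 + \left(5 + 100\right)^{2}\right) + 8\right) = - 61 \left(\left(44 + 105^{2}\right) + 8\right) = - 61 \left(\left(44 + 11025\right) + 8\right) = - 61 \left(11069 + 8\right) = \left(-61\right) 11077 = -675697$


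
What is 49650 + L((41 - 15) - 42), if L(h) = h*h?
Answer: 49906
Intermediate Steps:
L(h) = h**2
49650 + L((41 - 15) - 42) = 49650 + ((41 - 15) - 42)**2 = 49650 + (26 - 42)**2 = 49650 + (-16)**2 = 49650 + 256 = 49906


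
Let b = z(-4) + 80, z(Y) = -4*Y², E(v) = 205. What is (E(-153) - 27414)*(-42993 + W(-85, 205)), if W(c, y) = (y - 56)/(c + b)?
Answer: 3509565878/3 ≈ 1.1699e+9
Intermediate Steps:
b = 16 (b = -4*(-4)² + 80 = -4*16 + 80 = -64 + 80 = 16)
W(c, y) = (-56 + y)/(16 + c) (W(c, y) = (y - 56)/(c + 16) = (-56 + y)/(16 + c))
(E(-153) - 27414)*(-42993 + W(-85, 205)) = (205 - 27414)*(-42993 + (-56 + 205)/(16 - 85)) = -27209*(-42993 + 149/(-69)) = -27209*(-42993 - 1/69*149) = -27209*(-42993 - 149/69) = -27209*(-2966666/69) = 3509565878/3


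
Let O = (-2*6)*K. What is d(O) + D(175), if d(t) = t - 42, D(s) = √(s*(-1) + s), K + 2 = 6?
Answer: -90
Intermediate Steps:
K = 4 (K = -2 + 6 = 4)
O = -48 (O = -2*6*4 = -12*4 = -48)
D(s) = 0 (D(s) = √(-s + s) = √0 = 0)
d(t) = -42 + t
d(O) + D(175) = (-42 - 48) + 0 = -90 + 0 = -90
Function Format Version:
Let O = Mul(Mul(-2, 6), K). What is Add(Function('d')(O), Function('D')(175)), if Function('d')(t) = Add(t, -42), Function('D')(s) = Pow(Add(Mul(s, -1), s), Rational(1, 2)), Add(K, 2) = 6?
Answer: -90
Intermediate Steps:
K = 4 (K = Add(-2, 6) = 4)
O = -48 (O = Mul(Mul(-2, 6), 4) = Mul(-12, 4) = -48)
Function('D')(s) = 0 (Function('D')(s) = Pow(Add(Mul(-1, s), s), Rational(1, 2)) = Pow(0, Rational(1, 2)) = 0)
Function('d')(t) = Add(-42, t)
Add(Function('d')(O), Function('D')(175)) = Add(Add(-42, -48), 0) = Add(-90, 0) = -90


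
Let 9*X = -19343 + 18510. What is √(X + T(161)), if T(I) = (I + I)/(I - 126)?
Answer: 11*I*√155/15 ≈ 9.1299*I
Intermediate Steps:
X = -833/9 (X = (-19343 + 18510)/9 = (⅑)*(-833) = -833/9 ≈ -92.556)
T(I) = 2*I/(-126 + I) (T(I) = (2*I)/(-126 + I) = 2*I/(-126 + I))
√(X + T(161)) = √(-833/9 + 2*161/(-126 + 161)) = √(-833/9 + 2*161/35) = √(-833/9 + 2*161*(1/35)) = √(-833/9 + 46/5) = √(-3751/45) = 11*I*√155/15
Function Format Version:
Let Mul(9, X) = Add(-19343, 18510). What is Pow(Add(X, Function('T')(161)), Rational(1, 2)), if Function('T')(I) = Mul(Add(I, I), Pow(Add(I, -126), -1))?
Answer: Mul(Rational(11, 15), I, Pow(155, Rational(1, 2))) ≈ Mul(9.1299, I)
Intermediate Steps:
X = Rational(-833, 9) (X = Mul(Rational(1, 9), Add(-19343, 18510)) = Mul(Rational(1, 9), -833) = Rational(-833, 9) ≈ -92.556)
Function('T')(I) = Mul(2, I, Pow(Add(-126, I), -1)) (Function('T')(I) = Mul(Mul(2, I), Pow(Add(-126, I), -1)) = Mul(2, I, Pow(Add(-126, I), -1)))
Pow(Add(X, Function('T')(161)), Rational(1, 2)) = Pow(Add(Rational(-833, 9), Mul(2, 161, Pow(Add(-126, 161), -1))), Rational(1, 2)) = Pow(Add(Rational(-833, 9), Mul(2, 161, Pow(35, -1))), Rational(1, 2)) = Pow(Add(Rational(-833, 9), Mul(2, 161, Rational(1, 35))), Rational(1, 2)) = Pow(Add(Rational(-833, 9), Rational(46, 5)), Rational(1, 2)) = Pow(Rational(-3751, 45), Rational(1, 2)) = Mul(Rational(11, 15), I, Pow(155, Rational(1, 2)))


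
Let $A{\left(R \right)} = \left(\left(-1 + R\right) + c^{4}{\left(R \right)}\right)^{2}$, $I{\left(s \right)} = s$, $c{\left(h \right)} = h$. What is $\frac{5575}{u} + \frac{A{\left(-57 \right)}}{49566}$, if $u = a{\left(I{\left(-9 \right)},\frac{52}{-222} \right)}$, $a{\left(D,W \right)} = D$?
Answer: $\frac{334283705747597}{148698} \approx 2.2481 \cdot 10^{9}$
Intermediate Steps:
$u = -9$
$A{\left(R \right)} = \left(-1 + R + R^{4}\right)^{2}$ ($A{\left(R \right)} = \left(\left(-1 + R\right) + R^{4}\right)^{2} = \left(-1 + R + R^{4}\right)^{2}$)
$\frac{5575}{u} + \frac{A{\left(-57 \right)}}{49566} = \frac{5575}{-9} + \frac{\left(-1 - 57 + \left(-57\right)^{4}\right)^{2}}{49566} = 5575 \left(- \frac{1}{9}\right) + \left(-1 - 57 + 10556001\right)^{2} \cdot \frac{1}{49566} = - \frac{5575}{9} + 10555943^{2} \cdot \frac{1}{49566} = - \frac{5575}{9} + 111427932619249 \cdot \frac{1}{49566} = - \frac{5575}{9} + \frac{111427932619249}{49566} = \frac{334283705747597}{148698}$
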